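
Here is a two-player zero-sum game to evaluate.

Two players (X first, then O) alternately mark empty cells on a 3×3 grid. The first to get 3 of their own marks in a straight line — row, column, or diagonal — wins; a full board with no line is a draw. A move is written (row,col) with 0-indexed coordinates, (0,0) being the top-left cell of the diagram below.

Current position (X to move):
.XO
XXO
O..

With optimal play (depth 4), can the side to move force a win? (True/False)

ply 1, X at .XO/XXO/O.. | (0,0)=-1→XXO/XXO/O..; (2,1)=+1→.XO/XXO/OX.*; (2,2)=+1→.XO/XXO/O.X
ply 2: .XO/XXO/OX. is terminal -1 (O); from .XO/XXO/O.. depth 4

X winning at [.XO/XXO/O..]: True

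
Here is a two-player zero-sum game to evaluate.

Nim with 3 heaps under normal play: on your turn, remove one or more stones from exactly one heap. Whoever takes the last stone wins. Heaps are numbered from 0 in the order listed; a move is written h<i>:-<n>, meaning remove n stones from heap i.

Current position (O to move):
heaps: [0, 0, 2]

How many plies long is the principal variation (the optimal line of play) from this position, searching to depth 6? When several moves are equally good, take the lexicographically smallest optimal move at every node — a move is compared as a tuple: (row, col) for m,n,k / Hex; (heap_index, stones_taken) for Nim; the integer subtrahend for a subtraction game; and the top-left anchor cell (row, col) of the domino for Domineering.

PV length from [(0,0,2)]: 1 ply

[(0,0,2)] O move#1: h2:-1:-1/(0,0,1), h2:-2:+1/(0,0,0)*
[(0,0,0)] end (terminal -1, X#2); searched (0,0,2) to 6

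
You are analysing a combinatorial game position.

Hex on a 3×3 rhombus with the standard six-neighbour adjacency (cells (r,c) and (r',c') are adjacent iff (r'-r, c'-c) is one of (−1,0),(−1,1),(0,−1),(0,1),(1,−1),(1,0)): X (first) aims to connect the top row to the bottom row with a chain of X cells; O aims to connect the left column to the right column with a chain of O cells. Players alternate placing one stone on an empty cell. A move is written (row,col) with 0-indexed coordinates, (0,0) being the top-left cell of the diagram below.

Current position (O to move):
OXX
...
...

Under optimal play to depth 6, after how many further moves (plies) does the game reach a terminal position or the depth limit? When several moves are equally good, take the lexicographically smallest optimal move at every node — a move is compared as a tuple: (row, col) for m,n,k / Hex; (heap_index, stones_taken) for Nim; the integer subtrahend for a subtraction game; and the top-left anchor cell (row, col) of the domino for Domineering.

PV length from [OXX/.../...]: 4 plies

p1 O@[OXX/.../...]: (1,0)[OXX/O../...]-1* (1,1)[OXX/.O./...]-1 (1,2)[OXX/..O/...]-1 (2,0)[OXX/.../O..]-1 (2,1)[OXX/.../.O.]-1 (2,2)[OXX/.../..O]-1
p2 X@[OXX/O../...]: (1,1)[OXX/OX./...]+1* (1,2)[OXX/O.X/...]+1 (2,0)[OXX/O../X..]+1 (2,1)[OXX/O../.X.]+1 (2,2)[OXX/O../..X]+1
p3 O@[OXX/OX./...]: (1,2)[OXX/OXO/...]-1* (2,0)[OXX/OX./O..]-1 (2,1)[OXX/OX./.O.]-1 (2,2)[OXX/OX./..O]-1
p4 X@[OXX/OXO/...]: (2,0)[OXX/OXO/X..]+1* (2,1)[OXX/OXO/.X.]+1 (2,2)[OXX/OXO/..X]+1
p5 O@[OXX/OXO/X..] terminal -1; root [OXX/.../...] d6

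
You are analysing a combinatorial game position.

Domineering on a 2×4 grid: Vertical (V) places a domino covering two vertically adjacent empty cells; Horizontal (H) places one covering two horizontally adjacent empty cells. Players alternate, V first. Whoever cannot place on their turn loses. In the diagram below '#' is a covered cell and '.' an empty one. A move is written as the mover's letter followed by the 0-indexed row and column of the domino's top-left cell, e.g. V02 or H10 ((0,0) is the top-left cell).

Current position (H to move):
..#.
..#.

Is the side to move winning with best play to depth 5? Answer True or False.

ply 1, H at ..#./..#. | H00=+1→###./..#.*; H10=+1→..#./###.
ply 2, V at ###./..#. | V03=-1→####/..##*
ply 3, H at ####/..## | H10=+1→####/####*
ply 4: ####/#### is terminal -1 (V); from ..#./..#. depth 5

H winning at [..#./..#.]: True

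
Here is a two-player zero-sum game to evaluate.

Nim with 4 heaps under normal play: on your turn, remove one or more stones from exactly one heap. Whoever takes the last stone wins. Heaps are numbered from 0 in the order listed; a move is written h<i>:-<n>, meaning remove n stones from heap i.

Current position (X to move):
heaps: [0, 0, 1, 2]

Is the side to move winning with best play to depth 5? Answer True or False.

ply 1, X at (0,0,1,2) | h2:-1=-1→(0,0,0,2); h3:-1=+1→(0,0,1,1)*; h3:-2=-1→(0,0,1,0)
ply 2, O at (0,0,1,1) | h2:-1=-1→(0,0,0,1)*; h3:-1=-1→(0,0,1,0)
ply 3, X at (0,0,0,1) | h3:-1=+1→(0,0,0,0)*
ply 4: (0,0,0,0) is terminal -1 (O); from (0,0,1,2) depth 5

X winning at [(0,0,1,2)]: True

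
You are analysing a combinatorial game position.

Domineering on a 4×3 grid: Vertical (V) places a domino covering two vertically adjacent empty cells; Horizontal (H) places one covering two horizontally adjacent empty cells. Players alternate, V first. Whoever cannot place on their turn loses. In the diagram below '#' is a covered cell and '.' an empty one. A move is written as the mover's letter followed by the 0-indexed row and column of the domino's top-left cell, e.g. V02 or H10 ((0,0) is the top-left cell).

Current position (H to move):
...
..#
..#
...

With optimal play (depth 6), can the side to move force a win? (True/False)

[.../..#/..#/...] H move#1: H00:-1/##./..#/..#/...*, H01:-1/.##/..#/..#/..., H10:-1/.../###/..#/..., H20:-1/.../..#/###/..., H30:-1/.../..#/..#/##., H31:-1/.../..#/..#/.##
[##./..#/..#/...] V move#2: V10:+1/##./#.#/#.#/...*, V11:+1/##./.##/.##/..., V20:+1/##./..#/#.#/#.., V21:+1/##./..#/.##/.#.
[##./#.#/#.#/...] H move#3: H30:-1/##./#.#/#.#/##.*, H31:-1/##./#.#/#.#/.##
[##./#.#/#.#/##.] V move#4: V11:+1/##./###/###/##.*
[##./###/###/##.] end (terminal -1, H#5); searched .../..#/..#/... to 6

H winning at [.../..#/..#/...]: False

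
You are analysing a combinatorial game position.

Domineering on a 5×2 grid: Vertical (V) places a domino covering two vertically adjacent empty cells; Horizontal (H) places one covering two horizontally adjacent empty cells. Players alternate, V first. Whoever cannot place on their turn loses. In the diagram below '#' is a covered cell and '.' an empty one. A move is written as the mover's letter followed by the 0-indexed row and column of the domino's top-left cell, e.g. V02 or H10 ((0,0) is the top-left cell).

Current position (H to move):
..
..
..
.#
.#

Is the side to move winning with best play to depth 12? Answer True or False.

H winning at [../../../.#/.#]: True

[../../../.#/.#] H move#1: H00:-1/##/../../.#/.#, H10:+1/../##/../.#/.#*, H20:-1/../../##/.#/.#
[../##/../.#/.#] V move#2: V20:-1/../##/#./##/.#*, V30:-1/../##/../##/##
[../##/#./##/.#] H move#3: H00:+1/##/##/#./##/.#*
[##/##/#./##/.#] end (terminal -1, V#4); searched ../../../.#/.# to 12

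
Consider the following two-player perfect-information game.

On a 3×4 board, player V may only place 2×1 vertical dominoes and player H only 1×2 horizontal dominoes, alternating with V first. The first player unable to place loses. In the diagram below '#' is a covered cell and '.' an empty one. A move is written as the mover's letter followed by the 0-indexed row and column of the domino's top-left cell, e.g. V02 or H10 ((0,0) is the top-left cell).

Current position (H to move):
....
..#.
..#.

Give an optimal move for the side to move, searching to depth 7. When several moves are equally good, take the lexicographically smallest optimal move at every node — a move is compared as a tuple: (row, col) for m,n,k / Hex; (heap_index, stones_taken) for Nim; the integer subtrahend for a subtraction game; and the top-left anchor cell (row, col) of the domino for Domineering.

H's best at [..../..#./..#.]: H10

ply 1, H at ..../..#./..#. | H00=-1→##../..#./..#.; H01=-1→.##./..#./..#.; H02=-1→..##/..#./..#.; H10=+1→..../###./..#.*; H20=-1→..../..#./###.
ply 2, V at ..../###./..#. | V03=-1→...#/####/..#.*; V13=-1→..../####/..##
ply 3, H at ...#/####/..#. | H00=+1→##.#/####/..#.*; H01=+1→.###/####/..#.; H20=+1→...#/####/###.
ply 4: ##.#/####/..#. is terminal -1 (V); from ..../..#./..#. depth 7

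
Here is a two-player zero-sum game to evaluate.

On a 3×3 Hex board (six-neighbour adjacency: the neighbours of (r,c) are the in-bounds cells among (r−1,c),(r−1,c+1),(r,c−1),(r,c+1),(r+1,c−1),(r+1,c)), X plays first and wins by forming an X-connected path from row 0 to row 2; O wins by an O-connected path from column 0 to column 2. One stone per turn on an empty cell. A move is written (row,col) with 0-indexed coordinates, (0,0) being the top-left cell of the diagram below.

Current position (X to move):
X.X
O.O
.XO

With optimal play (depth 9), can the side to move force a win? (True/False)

p1 X@[X.X/O.O/.XO]: (0,1)[XXX/O.O/.XO]-1 (1,1)[X.X/OXO/.XO]+1* (2,0)[X.X/O.O/XXO]-1
p2 O@[X.X/OXO/.XO] terminal -1; root [X.X/O.O/.XO] d9

X winning at [X.X/O.O/.XO]: True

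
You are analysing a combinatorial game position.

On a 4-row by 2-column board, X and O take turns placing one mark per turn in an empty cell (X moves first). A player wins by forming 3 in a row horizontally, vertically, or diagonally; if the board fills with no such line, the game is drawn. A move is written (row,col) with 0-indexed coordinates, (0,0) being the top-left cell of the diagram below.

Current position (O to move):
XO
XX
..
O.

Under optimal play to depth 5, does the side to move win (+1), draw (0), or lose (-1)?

value(XO/XX/../O., O) = 0

[XO/XX/../O.] O move#1: (2,0):+0/XO/XX/O./O.*, (2,1):-1/XO/XX/.O/O., (3,1):-1/XO/XX/../OO
[XO/XX/O./O.] X move#2: (2,1):+0/XO/XX/OX/O.*, (3,1):+0/XO/XX/O./OX
[XO/XX/OX/O.] O move#3: (3,1):+0/XO/XX/OX/OO*
[XO/XX/OX/OO] end (terminal +0, X#4); searched XO/XX/../O. to 5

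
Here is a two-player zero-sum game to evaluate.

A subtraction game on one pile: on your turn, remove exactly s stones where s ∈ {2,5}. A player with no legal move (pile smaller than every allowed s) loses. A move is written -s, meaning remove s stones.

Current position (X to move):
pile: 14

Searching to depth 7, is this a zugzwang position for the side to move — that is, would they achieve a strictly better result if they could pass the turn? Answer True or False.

p1 X@[14]: -2[12]-1* -5[9]-1
p2 O@[12]: -2[10]-1 -5[7]+1*
p3 X@[7]: -2[5]-1* -5[2]-1
p4 O@[5]: -2[3]-1 -5[0]+1*
p5 X@[0] terminal -1; root [14] d7
if X skipped the turn, O would face:
~ p1 O@[14]: -2[12]-1* -5[9]-1
~ p2 X@[12]: -2[10]-1 -5[7]+1*
~ p3 O@[7]: -2[5]-1* -5[2]-1
~ p4 X@[5]: -2[3]-1 -5[0]+1*
~ p5 O@[0] terminal -1; root [14] d7
compare (X): move=-1 vs pass=+1

zugzwang(14, X) = True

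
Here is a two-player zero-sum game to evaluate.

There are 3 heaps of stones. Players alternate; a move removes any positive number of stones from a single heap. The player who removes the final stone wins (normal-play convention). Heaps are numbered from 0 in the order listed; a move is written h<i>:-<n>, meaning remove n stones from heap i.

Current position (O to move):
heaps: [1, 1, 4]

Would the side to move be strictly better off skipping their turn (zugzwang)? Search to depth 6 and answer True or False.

p1 O@[(1,1,4)]: h0:-1[(0,1,4)]-1 h1:-1[(1,0,4)]-1 h2:-1[(1,1,3)]-1 h2:-2[(1,1,2)]-1 h2:-3[(1,1,1)]-1 h2:-4[(1,1,0)]+1*
p2 X@[(1,1,0)]: h0:-1[(0,1,0)]-1* h1:-1[(1,0,0)]-1
p3 O@[(0,1,0)]: h1:-1[(0,0,0)]+1*
p4 X@[(0,0,0)] terminal -1; root [(1,1,4)] d6
suppose O passes — search the same position with X to move:
pass> p1 X@[(1,1,4)]: h0:-1[(0,1,4)]-1 h1:-1[(1,0,4)]-1 h2:-1[(1,1,3)]-1 h2:-2[(1,1,2)]-1 h2:-3[(1,1,1)]-1 h2:-4[(1,1,0)]+1*
pass> p2 O@[(1,1,0)]: h0:-1[(0,1,0)]-1* h1:-1[(1,0,0)]-1
pass> p3 X@[(0,1,0)]: h1:-1[(0,0,0)]+1*
pass> p4 O@[(0,0,0)] terminal -1; root [(1,1,4)] d6
for O: play +1, pass -1

zugzwang((1,1,4), O) = False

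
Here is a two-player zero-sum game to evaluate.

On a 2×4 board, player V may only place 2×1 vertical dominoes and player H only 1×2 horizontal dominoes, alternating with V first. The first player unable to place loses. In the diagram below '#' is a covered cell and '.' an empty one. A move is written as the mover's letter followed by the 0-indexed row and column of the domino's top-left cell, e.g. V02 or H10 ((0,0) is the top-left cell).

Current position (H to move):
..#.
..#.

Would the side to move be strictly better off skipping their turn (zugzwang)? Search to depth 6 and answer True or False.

[..#./..#.] H move#1: H00:+1/###./..#.*, H10:+1/..#./###.
[###./..#.] V move#2: V03:-1/####/..##*
[####/..##] H move#3: H10:+1/####/####*
[####/####] end (terminal -1, V#4); searched ..#./..#. to 6
if H skipped the turn, V would face:
~ [..#./..#.] V move#1: V00:+1/#.#./#.#.*, V01:+1/.##./.##., V03:-1/..##/..##
~ [#.#./#.#.] end (terminal -1, H#2); searched ..#./..#. to 6
compare (H): move=+1 vs pass=-1

zugzwang(..#./..#., H) = False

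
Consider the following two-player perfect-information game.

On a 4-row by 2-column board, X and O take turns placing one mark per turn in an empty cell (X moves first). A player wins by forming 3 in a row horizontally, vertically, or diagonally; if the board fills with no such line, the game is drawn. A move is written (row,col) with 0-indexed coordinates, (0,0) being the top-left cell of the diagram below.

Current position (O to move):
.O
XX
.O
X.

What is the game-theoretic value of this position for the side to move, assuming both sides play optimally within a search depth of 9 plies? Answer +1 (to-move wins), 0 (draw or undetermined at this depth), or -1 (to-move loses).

value(.O/XX/.O/X., O) = 0

[.O/XX/.O/X.] O move#1: (0,0):-1/OO/XX/.O/X., (2,0):+0/.O/XX/OO/X.*, (3,1):-1/.O/XX/.O/XO
[.O/XX/OO/X.] X move#2: (0,0):+0/XO/XX/OO/X.*, (3,1):+0/.O/XX/OO/XX
[XO/XX/OO/X.] O move#3: (3,1):+0/XO/XX/OO/XO*
[XO/XX/OO/XO] end (terminal +0, X#4); searched .O/XX/.O/X. to 9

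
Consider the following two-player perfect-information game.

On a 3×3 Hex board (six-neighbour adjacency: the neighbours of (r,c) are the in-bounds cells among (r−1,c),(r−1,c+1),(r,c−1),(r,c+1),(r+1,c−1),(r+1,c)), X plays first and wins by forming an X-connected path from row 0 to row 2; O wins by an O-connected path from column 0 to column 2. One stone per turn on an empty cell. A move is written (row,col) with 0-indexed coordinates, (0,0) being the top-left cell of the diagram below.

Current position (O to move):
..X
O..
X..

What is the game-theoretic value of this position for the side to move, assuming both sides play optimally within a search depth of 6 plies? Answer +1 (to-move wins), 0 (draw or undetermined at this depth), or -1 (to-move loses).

p1 O@[..X/O../X..]: (0,0)[O.X/O../X..]-1* (0,1)[.OX/O../X..]-1 (1,1)[..X/OO./X..]-1 (1,2)[..X/O.O/X..]-1 (2,1)[..X/O../XO.]-1 (2,2)[..X/O../X.O]-1
p2 X@[O.X/O../X..]: (0,1)[OXX/O../X..]+1* (1,1)[O.X/OX./X..]+1 (1,2)[O.X/O.X/X..]+1 (2,1)[O.X/O../XX.]+1 (2,2)[O.X/O../X.X]+1
p3 O@[OXX/O../X..]: (1,1)[OXX/OO./X..]-1* (1,2)[OXX/O.O/X..]-1 (2,1)[OXX/O../XO.]-1 (2,2)[OXX/O../X.O]-1
p4 X@[OXX/OO./X..]: (1,2)[OXX/OOX/X..]+1* (2,1)[OXX/OO./XX.]-1 (2,2)[OXX/OO./X.X]-1
p5 O@[OXX/OOX/X..]: (2,1)[OXX/OOX/XO.]-1* (2,2)[OXX/OOX/X.O]-1
p6 X@[OXX/OOX/XO.]: (2,2)[OXX/OOX/XOX]+1*
p7 O@[OXX/OOX/XOX] terminal -1; root [..X/O../X..] d6

value(..X/O../X.., O) = -1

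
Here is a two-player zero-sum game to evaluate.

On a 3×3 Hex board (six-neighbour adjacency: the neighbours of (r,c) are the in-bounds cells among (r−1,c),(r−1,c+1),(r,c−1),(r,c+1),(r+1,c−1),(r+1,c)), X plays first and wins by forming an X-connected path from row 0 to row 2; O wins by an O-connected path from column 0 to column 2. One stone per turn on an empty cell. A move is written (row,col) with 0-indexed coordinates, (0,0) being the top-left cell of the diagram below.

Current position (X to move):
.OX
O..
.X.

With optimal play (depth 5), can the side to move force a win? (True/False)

ply 1, X at .OX/O../.X. | (0,0)=+1→XOX/O../.X.*; (1,1)=+1→.OX/OX./.X.; (1,2)=+1→.OX/O.X/.X.; (2,0)=+1→.OX/O../XX.; (2,2)=+1→.OX/O../.XX
ply 2, O at XOX/O../.X. | (1,1)=-1→XOX/OO./.X.*; (1,2)=-1→XOX/O.O/.X.; (2,0)=-1→XOX/O../OX.; (2,2)=-1→XOX/O../.XO
ply 3, X at XOX/OO./.X. | (1,2)=+1→XOX/OOX/.X.*; (2,0)=-1→XOX/OO./XX.; (2,2)=-1→XOX/OO./.XX
ply 4: XOX/OOX/.X. is terminal -1 (O); from .OX/O../.X. depth 5

X winning at [.OX/O../.X.]: True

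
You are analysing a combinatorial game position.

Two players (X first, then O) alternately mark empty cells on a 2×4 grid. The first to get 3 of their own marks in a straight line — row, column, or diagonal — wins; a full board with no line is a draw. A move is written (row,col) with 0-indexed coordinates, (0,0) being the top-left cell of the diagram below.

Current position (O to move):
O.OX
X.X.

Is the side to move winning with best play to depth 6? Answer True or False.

ply 1, O at O.OX/X.X. | (0,1)=+1→OOOX/X.X.*; (1,1)=+0→O.OX/XOX.; (1,3)=-1→O.OX/X.XO
ply 2: OOOX/X.X. is terminal -1 (X); from O.OX/X.X. depth 6

O winning at [O.OX/X.X.]: True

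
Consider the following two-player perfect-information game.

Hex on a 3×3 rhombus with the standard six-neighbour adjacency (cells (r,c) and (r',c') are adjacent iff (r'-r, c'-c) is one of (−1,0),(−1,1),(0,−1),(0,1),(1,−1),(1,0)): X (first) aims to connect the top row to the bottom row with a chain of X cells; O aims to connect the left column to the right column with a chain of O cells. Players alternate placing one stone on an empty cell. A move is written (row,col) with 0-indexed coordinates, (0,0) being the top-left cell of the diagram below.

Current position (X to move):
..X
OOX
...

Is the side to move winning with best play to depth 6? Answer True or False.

[..X/OOX/...] X move#1: (0,0):+1/X.X/OOX/...*, (0,1):+1/.XX/OOX/..., (2,0):+1/..X/OOX/X.., (2,1):+1/..X/OOX/.X., (2,2):+1/..X/OOX/..X
[X.X/OOX/...] O move#2: (0,1):-1/XOX/OOX/...*, (2,0):-1/X.X/OOX/O.., (2,1):-1/X.X/OOX/.O., (2,2):-1/X.X/OOX/..O
[XOX/OOX/...] X move#3: (2,0):+1/XOX/OOX/X..*, (2,1):+1/XOX/OOX/.X., (2,2):+1/XOX/OOX/..X
[XOX/OOX/X..] O move#4: (2,1):-1/XOX/OOX/XO.*, (2,2):-1/XOX/OOX/X.O
[XOX/OOX/XO.] X move#5: (2,2):+1/XOX/OOX/XOX*
[XOX/OOX/XOX] end (terminal -1, O#6); searched ..X/OOX/... to 6

X winning at [..X/OOX/...]: True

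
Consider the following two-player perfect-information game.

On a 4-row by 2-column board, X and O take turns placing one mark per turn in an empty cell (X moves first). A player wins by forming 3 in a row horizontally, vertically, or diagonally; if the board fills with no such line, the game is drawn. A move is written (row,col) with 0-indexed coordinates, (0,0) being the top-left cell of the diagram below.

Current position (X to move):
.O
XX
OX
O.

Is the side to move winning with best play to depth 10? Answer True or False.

X winning at [.O/XX/OX/O.]: True

[.O/XX/OX/O.] X move#1: (0,0):+0/XO/XX/OX/O., (3,1):+1/.O/XX/OX/OX*
[.O/XX/OX/OX] end (terminal -1, O#2); searched .O/XX/OX/O. to 10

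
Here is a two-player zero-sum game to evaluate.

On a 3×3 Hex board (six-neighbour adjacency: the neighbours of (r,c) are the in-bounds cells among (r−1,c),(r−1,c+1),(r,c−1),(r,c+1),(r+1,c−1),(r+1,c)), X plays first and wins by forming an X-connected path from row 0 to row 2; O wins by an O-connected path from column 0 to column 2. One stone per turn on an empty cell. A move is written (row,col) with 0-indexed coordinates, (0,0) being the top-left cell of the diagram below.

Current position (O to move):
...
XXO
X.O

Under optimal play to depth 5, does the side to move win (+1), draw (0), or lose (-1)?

p1 O@[.../XXO/X.O]: (0,0)[O../XXO/X.O]-1* (0,1)[.O./XXO/X.O]-1 (0,2)[..O/XXO/X.O]-1 (2,1)[.../XXO/XOO]-1
p2 X@[O../XXO/X.O]: (0,1)[OX./XXO/X.O]+1* (0,2)[O.X/XXO/X.O]+1 (2,1)[O../XXO/XXO]+1
p3 O@[OX./XXO/X.O] terminal -1; root [.../XXO/X.O] d5

value(.../XXO/X.O, O) = -1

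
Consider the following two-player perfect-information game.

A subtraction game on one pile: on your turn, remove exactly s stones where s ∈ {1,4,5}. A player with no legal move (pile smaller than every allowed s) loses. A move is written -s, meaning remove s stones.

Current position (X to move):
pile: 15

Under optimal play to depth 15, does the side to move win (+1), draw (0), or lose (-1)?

p1 X@[15]: -1[14]-1 -4[11]-1 -5[10]+1*
p2 O@[10]: -1[9]-1* -4[6]-1 -5[5]-1
p3 X@[9]: -1[8]+1* -4[5]-1 -5[4]-1
p4 O@[8]: -1[7]-1* -4[4]-1 -5[3]-1
p5 X@[7]: -1[6]-1 -4[3]-1 -5[2]+1*
p6 O@[2]: -1[1]-1*
p7 X@[1]: -1[0]+1*
p8 O@[0] terminal -1; root [15] d15

value(15, X) = +1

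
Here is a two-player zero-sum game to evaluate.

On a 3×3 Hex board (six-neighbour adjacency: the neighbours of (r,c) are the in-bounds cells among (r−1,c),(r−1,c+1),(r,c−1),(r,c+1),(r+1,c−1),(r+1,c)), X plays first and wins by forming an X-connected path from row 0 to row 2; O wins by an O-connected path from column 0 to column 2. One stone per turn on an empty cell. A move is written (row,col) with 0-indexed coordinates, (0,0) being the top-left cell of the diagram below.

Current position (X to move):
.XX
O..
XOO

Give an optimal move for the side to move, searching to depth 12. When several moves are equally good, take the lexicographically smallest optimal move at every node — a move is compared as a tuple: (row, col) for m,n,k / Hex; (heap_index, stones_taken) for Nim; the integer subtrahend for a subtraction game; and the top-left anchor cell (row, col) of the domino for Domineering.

X's best at [.XX/O../XOO]: (1,1)

[.XX/O../XOO] X move#1: (0,0):-1/XXX/O../XOO, (1,1):+1/.XX/OX./XOO*, (1,2):-1/.XX/O.X/XOO
[.XX/OX./XOO] end (terminal -1, O#2); searched .XX/O../XOO to 12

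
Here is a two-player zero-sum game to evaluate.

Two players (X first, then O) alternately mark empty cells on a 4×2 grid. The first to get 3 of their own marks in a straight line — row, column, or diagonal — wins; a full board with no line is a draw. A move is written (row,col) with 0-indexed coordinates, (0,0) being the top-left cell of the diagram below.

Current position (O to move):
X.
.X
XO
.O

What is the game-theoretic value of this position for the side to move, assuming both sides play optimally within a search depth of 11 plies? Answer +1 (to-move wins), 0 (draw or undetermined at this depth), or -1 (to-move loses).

[X./.X/XO/.O] O move#1: (0,1):-1/XO/.X/XO/.O, (1,0):+0/X./OX/XO/.O*, (3,0):-1/X./.X/XO/OO
[X./OX/XO/.O] X move#2: (0,1):+0/XX/OX/XO/.O*, (3,0):+0/X./OX/XO/XO
[XX/OX/XO/.O] O move#3: (3,0):+0/XX/OX/XO/OO*
[XX/OX/XO/OO] end (terminal +0, X#4); searched X./.X/XO/.O to 11

value(X./.X/XO/.O, O) = 0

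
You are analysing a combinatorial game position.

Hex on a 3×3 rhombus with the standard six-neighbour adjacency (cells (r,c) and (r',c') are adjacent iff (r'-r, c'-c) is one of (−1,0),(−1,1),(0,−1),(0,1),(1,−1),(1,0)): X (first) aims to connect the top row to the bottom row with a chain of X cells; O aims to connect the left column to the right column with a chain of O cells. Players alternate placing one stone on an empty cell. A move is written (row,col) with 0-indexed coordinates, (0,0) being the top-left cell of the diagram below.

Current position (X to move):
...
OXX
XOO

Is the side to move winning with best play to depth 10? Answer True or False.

[.../OXX/XOO] X move#1: (0,0):+1/X../OXX/XOO*, (0,1):+1/.X./OXX/XOO, (0,2):+1/..X/OXX/XOO
[X../OXX/XOO] O move#2: (0,1):-1/XO./OXX/XOO*, (0,2):-1/X.O/OXX/XOO
[XO./OXX/XOO] X move#3: (0,2):+1/XOX/OXX/XOO*
[XOX/OXX/XOO] end (terminal -1, O#4); searched .../OXX/XOO to 10

X winning at [.../OXX/XOO]: True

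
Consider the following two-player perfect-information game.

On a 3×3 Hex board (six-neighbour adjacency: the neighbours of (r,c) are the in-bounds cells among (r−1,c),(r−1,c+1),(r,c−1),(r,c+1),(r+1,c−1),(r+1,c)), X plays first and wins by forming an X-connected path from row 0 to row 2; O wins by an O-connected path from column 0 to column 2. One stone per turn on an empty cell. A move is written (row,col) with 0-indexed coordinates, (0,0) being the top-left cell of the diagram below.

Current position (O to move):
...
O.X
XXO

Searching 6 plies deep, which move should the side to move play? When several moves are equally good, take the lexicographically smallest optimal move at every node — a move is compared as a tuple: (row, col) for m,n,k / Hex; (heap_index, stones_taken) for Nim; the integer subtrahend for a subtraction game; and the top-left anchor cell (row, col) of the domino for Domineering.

O's best at [.../O.X/XXO]: (0,2)

ply 1, O at .../O.X/XXO | (0,0)=-1→O../O.X/XXO; (0,1)=-1→.O./O.X/XXO; (0,2)=+1→..O/O.X/XXO*; (1,1)=-1→.../OOX/XXO
ply 2, X at ..O/O.X/XXO | (0,0)=-1→X.O/O.X/XXO*; (0,1)=-1→.XO/O.X/XXO; (1,1)=-1→..O/OXX/XXO
ply 3, O at X.O/O.X/XXO | (0,1)=+1→XOO/O.X/XXO*; (1,1)=+1→X.O/OOX/XXO
ply 4: XOO/O.X/XXO is terminal -1 (X); from .../O.X/XXO depth 6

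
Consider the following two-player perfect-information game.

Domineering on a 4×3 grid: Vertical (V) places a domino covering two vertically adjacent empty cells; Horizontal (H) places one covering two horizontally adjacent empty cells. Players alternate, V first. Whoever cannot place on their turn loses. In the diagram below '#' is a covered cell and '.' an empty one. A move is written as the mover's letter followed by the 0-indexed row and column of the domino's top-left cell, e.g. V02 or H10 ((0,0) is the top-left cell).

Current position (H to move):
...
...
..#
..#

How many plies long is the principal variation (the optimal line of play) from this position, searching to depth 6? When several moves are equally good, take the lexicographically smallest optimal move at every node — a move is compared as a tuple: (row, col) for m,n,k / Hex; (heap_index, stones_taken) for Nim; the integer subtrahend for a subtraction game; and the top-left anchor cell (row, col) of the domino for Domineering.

ply 1, H at .../.../..#/..# | H00=-1→##./.../..#/..#*; H01=-1→.##/.../..#/..#; H10=-1→.../##./..#/..#; H11=-1→.../.##/..#/..#; H20=-1→.../.../###/..#; H30=-1→.../.../..#/###
ply 2, V at ##./.../..#/..# | V02=-1→###/..#/..#/..#; V10=+1→##./#../#.#/..#*; V11=+1→##./.#./.##/..#; V20=+1→##./.../#.#/#.#; V21=+1→##./.../.##/.##
ply 3, H at ##./#../#.#/..# | H11=-1→##./###/#.#/..#*; H30=-1→##./#../#.#/###
ply 4, V at ##./###/#.#/..# | V21=+1→##./###/###/.##*
ply 5: ##./###/###/.## is terminal -1 (H); from .../.../..#/..# depth 6

PV length from [.../.../..#/..#]: 4 plies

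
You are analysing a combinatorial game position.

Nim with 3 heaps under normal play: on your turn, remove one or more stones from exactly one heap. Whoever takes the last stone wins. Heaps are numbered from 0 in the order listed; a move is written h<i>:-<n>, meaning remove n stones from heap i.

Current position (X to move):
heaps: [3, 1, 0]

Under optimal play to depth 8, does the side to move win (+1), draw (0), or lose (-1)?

value((3,1,0), X) = +1

[(3,1,0)] X move#1: h0:-1:-1/(2,1,0), h0:-2:+1/(1,1,0)*, h0:-3:-1/(0,1,0), h1:-1:-1/(3,0,0)
[(1,1,0)] O move#2: h0:-1:-1/(0,1,0)*, h1:-1:-1/(1,0,0)
[(0,1,0)] X move#3: h1:-1:+1/(0,0,0)*
[(0,0,0)] end (terminal -1, O#4); searched (3,1,0) to 8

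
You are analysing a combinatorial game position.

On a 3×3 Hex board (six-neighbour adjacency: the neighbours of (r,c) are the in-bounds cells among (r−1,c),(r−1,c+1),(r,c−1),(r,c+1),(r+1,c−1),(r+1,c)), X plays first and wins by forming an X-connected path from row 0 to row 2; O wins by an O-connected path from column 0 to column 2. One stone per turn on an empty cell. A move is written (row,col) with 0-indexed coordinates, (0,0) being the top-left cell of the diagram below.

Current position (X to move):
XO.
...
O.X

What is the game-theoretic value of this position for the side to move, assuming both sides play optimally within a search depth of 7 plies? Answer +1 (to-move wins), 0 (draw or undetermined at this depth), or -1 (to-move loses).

[XO./.../O.X] X move#1: (0,2):-1/XOX/.../O.X, (1,0):-1/XO./X../O.X, (1,1):+1/XO./.X./O.X*, (1,2):-1/XO./..X/O.X, (2,1):-1/XO./.../OXX
[XO./.X./O.X] O move#2: (0,2):-1/XOO/.X./O.X*, (1,0):-1/XO./OX./O.X, (1,2):-1/XO./.XO/O.X, (2,1):-1/XO./.X./OOX
[XOO/.X./O.X] X move#3: (1,0):+1/XOO/XX./O.X*, (1,2):-1/XOO/.XX/O.X, (2,1):-1/XOO/.X./OXX
[XOO/XX./O.X] O move#4: (1,2):-1/XOO/XXO/O.X*, (2,1):-1/XOO/XX./OOX
[XOO/XXO/O.X] X move#5: (2,1):+1/XOO/XXO/OXX*
[XOO/XXO/OXX] end (terminal -1, O#6); searched XO./.../O.X to 7

value(XO./.../O.X, X) = +1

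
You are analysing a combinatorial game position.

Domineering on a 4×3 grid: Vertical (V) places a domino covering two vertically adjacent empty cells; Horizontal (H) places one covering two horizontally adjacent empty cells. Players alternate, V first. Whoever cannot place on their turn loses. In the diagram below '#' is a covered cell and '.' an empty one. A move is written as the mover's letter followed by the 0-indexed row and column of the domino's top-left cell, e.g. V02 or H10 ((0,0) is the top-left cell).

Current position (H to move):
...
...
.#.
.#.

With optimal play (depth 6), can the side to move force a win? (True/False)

p1 H@[.../.../.#./.#.]: H00[##./.../.#./.#.]-1* H01[.##/.../.#./.#.]-1 H10[.../##./.#./.#.]-1 H11[.../.##/.#./.#.]-1
p2 V@[##./.../.#./.#.]: V02[###/..#/.#./.#.]+1* V10[##./#../##./.#.]+1 V12[##./..#/.##/.#.]+1 V20[##./.../##./##.]+1 V22[##./.../.##/.##]+1
p3 H@[###/..#/.#./.#.]: H10[###/###/.#./.#.]-1*
p4 V@[###/###/.#./.#.]: V20[###/###/##./##.]+1* V22[###/###/.##/.##]+1
p5 H@[###/###/##./##.] terminal -1; root [.../.../.#./.#.] d6

H winning at [.../.../.#./.#.]: False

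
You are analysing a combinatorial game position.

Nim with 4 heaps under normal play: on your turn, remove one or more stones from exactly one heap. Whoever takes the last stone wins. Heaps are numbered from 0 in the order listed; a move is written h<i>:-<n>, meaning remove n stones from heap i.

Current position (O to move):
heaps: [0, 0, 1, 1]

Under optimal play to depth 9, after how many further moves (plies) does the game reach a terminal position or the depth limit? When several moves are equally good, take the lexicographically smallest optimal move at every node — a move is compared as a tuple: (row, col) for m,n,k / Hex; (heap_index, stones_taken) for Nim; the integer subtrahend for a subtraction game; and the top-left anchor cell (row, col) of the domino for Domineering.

PV length from [(0,0,1,1)]: 2 plies

p1 O@[(0,0,1,1)]: h2:-1[(0,0,0,1)]-1* h3:-1[(0,0,1,0)]-1
p2 X@[(0,0,0,1)]: h3:-1[(0,0,0,0)]+1*
p3 O@[(0,0,0,0)] terminal -1; root [(0,0,1,1)] d9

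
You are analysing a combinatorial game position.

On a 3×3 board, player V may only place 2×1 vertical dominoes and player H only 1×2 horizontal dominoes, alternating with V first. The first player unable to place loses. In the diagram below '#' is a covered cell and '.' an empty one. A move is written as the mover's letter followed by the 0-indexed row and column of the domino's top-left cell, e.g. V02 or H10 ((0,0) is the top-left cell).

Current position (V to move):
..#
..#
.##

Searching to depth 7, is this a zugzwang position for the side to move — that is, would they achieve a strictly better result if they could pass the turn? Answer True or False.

zugzwang(..#/..#/.##, V) = False

[..#/..#/.##] V move#1: V00:+1/#.#/#.#/.##*, V01:+1/.##/.##/.##, V10:-1/..#/#.#/###
[#.#/#.#/.##] end (terminal -1, H#2); searched ..#/..#/.## to 7
suppose V passes — search the same position with H to move:
pass> [..#/..#/.##] H move#1: H00:-1/###/..#/.##, H10:+1/..#/###/.##*
pass> [..#/###/.##] end (terminal -1, V#2); searched ..#/..#/.## to 7
for V: play +1, pass -1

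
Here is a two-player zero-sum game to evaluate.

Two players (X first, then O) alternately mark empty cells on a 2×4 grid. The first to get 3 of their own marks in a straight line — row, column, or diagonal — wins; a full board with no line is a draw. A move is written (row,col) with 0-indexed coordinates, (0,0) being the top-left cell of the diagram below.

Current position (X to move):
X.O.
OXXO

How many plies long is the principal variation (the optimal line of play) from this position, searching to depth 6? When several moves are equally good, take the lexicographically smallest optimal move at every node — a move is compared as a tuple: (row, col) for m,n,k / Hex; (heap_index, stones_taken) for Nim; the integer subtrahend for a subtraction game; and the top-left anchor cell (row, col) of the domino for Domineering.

PV length from [X.O./OXXO]: 2 plies

ply 1, X at X.O./OXXO | (0,1)=+0→XXO./OXXO*; (0,3)=+0→X.OX/OXXO
ply 2, O at XXO./OXXO | (0,3)=+0→XXOO/OXXO*
ply 3: XXOO/OXXO is terminal +0 (X); from X.O./OXXO depth 6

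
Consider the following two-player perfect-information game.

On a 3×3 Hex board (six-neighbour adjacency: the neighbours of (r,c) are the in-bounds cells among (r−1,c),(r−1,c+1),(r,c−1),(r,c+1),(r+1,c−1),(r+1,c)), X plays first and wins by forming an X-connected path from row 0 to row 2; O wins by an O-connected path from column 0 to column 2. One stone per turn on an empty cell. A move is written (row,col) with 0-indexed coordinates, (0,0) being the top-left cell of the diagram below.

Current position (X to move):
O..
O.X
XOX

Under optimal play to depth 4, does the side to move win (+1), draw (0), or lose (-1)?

ply 1, X at O../O.X/XOX | (0,1)=+1→OX./O.X/XOX*; (0,2)=+1→O.X/O.X/XOX; (1,1)=+1→O../OXX/XOX
ply 2, O at OX./O.X/XOX | (0,2)=-1→OXO/O.X/XOX*; (1,1)=-1→OX./OOX/XOX
ply 3, X at OXO/O.X/XOX | (1,1)=+1→OXO/OXX/XOX*
ply 4: OXO/OXX/XOX is terminal -1 (O); from O../O.X/XOX depth 4

value(O../O.X/XOX, X) = +1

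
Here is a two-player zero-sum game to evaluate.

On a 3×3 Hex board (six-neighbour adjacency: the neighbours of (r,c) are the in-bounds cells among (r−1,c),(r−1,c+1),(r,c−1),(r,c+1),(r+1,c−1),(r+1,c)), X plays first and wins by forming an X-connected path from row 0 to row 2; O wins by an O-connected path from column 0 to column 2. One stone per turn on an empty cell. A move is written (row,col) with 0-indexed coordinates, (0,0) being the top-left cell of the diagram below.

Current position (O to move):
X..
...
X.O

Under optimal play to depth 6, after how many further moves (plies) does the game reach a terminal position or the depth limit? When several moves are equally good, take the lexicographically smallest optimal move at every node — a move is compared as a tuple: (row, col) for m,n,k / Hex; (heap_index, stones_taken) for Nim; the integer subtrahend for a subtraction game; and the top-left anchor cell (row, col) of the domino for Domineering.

[X../.../X.O] O move#1: (0,1):-1/XO./.../X.O*, (0,2):-1/X.O/.../X.O, (1,0):-1/X../O../X.O, (1,1):-1/X../.O./X.O, (1,2):-1/X../..O/X.O, (2,1):-1/X../.../XOO
[XO./.../X.O] X move#2: (0,2):+1/XOX/.../X.O*, (1,0):+1/XO./X../X.O, (1,1):+1/XO./.X./X.O, (1,2):+1/XO./..X/X.O, (2,1):+1/XO./.../XXO
[XOX/.../X.O] O move#3: (1,0):-1/XOX/O../X.O*, (1,1):-1/XOX/.O./X.O, (1,2):-1/XOX/..O/X.O, (2,1):-1/XOX/.../XOO
[XOX/O../X.O] X move#4: (1,1):+1/XOX/OX./X.O*, (1,2):+1/XOX/O.X/X.O, (2,1):+1/XOX/O../XXO
[XOX/OX./X.O] end (terminal -1, O#5); searched X../.../X.O to 6

PV length from [X../.../X.O]: 4 plies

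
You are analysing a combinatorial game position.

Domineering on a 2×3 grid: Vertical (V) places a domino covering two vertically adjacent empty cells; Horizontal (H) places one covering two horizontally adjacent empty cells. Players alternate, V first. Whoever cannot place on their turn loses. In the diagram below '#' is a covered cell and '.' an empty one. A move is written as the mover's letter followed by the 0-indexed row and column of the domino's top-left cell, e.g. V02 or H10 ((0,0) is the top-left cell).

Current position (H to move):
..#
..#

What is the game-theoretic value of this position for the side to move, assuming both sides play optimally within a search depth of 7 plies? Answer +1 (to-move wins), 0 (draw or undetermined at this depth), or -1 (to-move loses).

p1 H@[..#/..#]: H00[###/..#]+1* H10[..#/###]+1
p2 V@[###/..#] terminal -1; root [..#/..#] d7

value(..#/..#, H) = +1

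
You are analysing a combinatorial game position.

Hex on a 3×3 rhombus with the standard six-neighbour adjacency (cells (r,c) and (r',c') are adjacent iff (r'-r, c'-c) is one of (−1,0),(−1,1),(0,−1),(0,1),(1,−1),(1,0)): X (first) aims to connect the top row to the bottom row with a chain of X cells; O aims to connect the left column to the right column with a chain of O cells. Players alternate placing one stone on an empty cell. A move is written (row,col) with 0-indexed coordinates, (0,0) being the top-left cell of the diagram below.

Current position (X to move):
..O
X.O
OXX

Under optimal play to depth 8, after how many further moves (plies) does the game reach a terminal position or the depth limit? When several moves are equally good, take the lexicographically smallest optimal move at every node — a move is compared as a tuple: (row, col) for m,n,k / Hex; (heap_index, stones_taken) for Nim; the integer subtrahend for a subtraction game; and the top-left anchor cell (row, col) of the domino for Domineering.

PV length from [..O/X.O/OXX]: 3 plies

[..O/X.O/OXX] X move#1: (0,0):-1/X.O/X.O/OXX, (0,1):-1/.XO/X.O/OXX, (1,1):+1/..O/XXO/OXX*
[..O/XXO/OXX] O move#2: (0,0):-1/O.O/XXO/OXX*, (0,1):-1/.OO/XXO/OXX
[O.O/XXO/OXX] X move#3: (0,1):+1/OXO/XXO/OXX*
[OXO/XXO/OXX] end (terminal -1, O#4); searched ..O/X.O/OXX to 8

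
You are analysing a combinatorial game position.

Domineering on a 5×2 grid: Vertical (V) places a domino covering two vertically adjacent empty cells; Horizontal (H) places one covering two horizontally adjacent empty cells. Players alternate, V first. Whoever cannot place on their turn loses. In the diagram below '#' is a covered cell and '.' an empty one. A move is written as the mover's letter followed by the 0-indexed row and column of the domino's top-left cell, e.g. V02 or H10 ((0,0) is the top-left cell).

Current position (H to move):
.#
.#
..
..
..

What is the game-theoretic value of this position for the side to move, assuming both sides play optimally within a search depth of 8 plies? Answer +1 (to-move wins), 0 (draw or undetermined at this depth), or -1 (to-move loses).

value(.#/.#/../../.., H) = +1

p1 H@[.#/.#/../../..]: H20[.#/.#/##/../..]-1 H30[.#/.#/../##/..]+1* H40[.#/.#/../../##]-1
p2 V@[.#/.#/../##/..]: V00[##/##/../##/..]-1* V10[.#/##/#./##/..]-1
p3 H@[##/##/../##/..]: H20[##/##/##/##/..]+1* H40[##/##/../##/##]+1
p4 V@[##/##/##/##/..] terminal -1; root [.#/.#/../../..] d8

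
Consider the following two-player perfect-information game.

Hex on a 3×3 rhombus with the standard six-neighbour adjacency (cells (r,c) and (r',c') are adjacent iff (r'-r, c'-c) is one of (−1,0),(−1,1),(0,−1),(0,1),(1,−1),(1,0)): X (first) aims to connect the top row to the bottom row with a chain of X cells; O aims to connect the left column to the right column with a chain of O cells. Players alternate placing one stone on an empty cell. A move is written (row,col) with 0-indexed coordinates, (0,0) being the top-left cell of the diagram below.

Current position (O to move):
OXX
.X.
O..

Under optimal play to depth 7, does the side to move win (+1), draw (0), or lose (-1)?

[OXX/.X./O..] O move#1: (1,0):-1/OXX/OX./O.., (1,2):-1/OXX/.XO/O.., (2,1):+1/OXX/.X./OO.*, (2,2):-1/OXX/.X./O.O
[OXX/.X./OO.] X move#2: (1,0):-1/OXX/XX./OO.*, (1,2):-1/OXX/.XX/OO., (2,2):-1/OXX/.X./OOX
[OXX/XX./OO.] O move#3: (1,2):+1/OXX/XXO/OO.*, (2,2):+1/OXX/XX./OOO
[OXX/XXO/OO.] end (terminal -1, X#4); searched OXX/.X./O.. to 7

value(OXX/.X./O.., O) = +1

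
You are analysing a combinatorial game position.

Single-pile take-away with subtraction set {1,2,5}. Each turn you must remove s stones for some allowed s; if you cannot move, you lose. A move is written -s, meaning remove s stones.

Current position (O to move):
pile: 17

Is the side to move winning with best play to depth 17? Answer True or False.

O winning at [17]: True

ply 1, O at 17 | -1=-1→16; -2=+1→15*; -5=+1→12
ply 2, X at 15 | -1=-1→14*; -2=-1→13; -5=-1→10
ply 3, O at 14 | -1=-1→13; -2=+1→12*; -5=+1→9
ply 4, X at 12 | -1=-1→11*; -2=-1→10; -5=-1→7
ply 5, O at 11 | -1=-1→10; -2=+1→9*; -5=+1→6
ply 6, X at 9 | -1=-1→8*; -2=-1→7; -5=-1→4
ply 7, O at 8 | -1=-1→7; -2=+1→6*; -5=+1→3
ply 8, X at 6 | -1=-1→5*; -2=-1→4; -5=-1→1
ply 9, O at 5 | -1=-1→4; -2=+1→3*; -5=+1→0
ply 10, X at 3 | -1=-1→2*; -2=-1→1
ply 11, O at 2 | -1=-1→1; -2=+1→0*
ply 12: 0 is terminal -1 (X); from 17 depth 17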